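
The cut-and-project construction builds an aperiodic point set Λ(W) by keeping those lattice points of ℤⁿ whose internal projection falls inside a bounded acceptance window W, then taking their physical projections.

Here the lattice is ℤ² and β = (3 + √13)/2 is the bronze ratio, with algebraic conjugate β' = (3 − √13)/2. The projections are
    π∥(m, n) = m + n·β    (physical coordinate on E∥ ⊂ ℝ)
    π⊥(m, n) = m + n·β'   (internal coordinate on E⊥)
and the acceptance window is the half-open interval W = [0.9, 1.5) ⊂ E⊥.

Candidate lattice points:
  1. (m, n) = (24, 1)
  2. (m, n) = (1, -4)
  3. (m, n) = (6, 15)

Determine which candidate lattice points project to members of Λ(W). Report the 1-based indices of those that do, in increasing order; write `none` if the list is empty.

3

Compute β' = (3−√13)/2 = -0.302776, so π⊥(m,n) = m -0.302776·n.
#1 (24,1): internal coord 24 + (1)·β' = +23.697224; +23.697224 ∉ [0.9, 1.5) → out
#2 (1,-4): internal coord 1 + (-4)·β' = +2.211103; +2.211103 ∉ [0.9, 1.5) → out
#3 (6,15): internal coord 6 + (15)·β' = +1.458365; +1.458365 ∈ [0.9, 1.5) → IN Λ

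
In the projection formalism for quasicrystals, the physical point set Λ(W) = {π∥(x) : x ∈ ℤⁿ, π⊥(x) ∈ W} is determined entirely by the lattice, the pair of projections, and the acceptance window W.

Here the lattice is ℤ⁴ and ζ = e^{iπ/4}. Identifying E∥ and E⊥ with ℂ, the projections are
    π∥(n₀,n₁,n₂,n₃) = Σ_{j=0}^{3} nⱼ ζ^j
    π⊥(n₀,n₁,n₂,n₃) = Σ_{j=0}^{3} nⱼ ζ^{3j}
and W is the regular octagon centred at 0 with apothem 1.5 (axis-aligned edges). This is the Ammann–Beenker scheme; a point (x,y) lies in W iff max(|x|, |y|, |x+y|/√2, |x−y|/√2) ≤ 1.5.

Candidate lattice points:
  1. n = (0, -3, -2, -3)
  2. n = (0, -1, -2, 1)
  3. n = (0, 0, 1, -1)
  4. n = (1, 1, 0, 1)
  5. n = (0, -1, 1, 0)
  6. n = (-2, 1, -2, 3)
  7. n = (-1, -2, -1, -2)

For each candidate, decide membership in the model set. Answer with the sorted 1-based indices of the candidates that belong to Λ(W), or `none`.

π⊥(n) = n₀ + n₁ζ³ + n₂ζ⁶ + n₃ζ⁹ where ζ = e^{iπ/4}.
candidate 1: n = (0, -3, -2, -3) → π⊥ ≈ (+0.0000, -2.2426); max(|x|,|y|,|x±y|/√2) = 2.2426 > 1.5 ⇒ ∉ W
candidate 2: n = (0, -1, -2, 1) → π⊥ ≈ (+1.4142, +2.0000); max(|x|,|y|,|x±y|/√2) = 2.4142 > 1.5 ⇒ ∉ W
candidate 3: n = (0, 0, 1, -1) → π⊥ ≈ (-0.7071, -1.7071); max(|x|,|y|,|x±y|/√2) = 1.7071 > 1.5 ⇒ ∉ W
candidate 4: n = (1, 1, 0, 1) → π⊥ ≈ (+1.0000, +1.4142); max(|x|,|y|,|x±y|/√2) = 1.7071 > 1.5 ⇒ ∉ W
candidate 5: n = (0, -1, 1, 0) → π⊥ ≈ (+0.7071, -1.7071); max(|x|,|y|,|x±y|/√2) = 1.7071 > 1.5 ⇒ ∉ W
candidate 6: n = (-2, 1, -2, 3) → π⊥ ≈ (-0.5858, +4.8284); max(|x|,|y|,|x±y|/√2) = 4.8284 > 1.5 ⇒ ∉ W
candidate 7: n = (-1, -2, -1, -2) → π⊥ ≈ (-1.0000, -1.8284); max(|x|,|y|,|x±y|/√2) = 2.0000 > 1.5 ⇒ ∉ W

none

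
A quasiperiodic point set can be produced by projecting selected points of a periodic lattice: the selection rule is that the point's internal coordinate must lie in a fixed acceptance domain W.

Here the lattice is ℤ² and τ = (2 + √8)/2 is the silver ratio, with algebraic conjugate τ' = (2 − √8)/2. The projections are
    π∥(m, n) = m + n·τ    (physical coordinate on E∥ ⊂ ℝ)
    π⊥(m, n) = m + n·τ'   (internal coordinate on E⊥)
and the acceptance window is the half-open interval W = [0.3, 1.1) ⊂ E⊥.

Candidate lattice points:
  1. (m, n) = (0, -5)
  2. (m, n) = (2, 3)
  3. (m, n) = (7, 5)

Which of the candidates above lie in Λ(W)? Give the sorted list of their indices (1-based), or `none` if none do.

2

Compute τ' = (2−√8)/2 = -0.41421, so π⊥(m,n) = m -0.41421·n.
[1] lift (0,-5): star map gives 2.07107; window check 0.3 ≤ 2.07107 < 1.1 is false → out
[2] lift (2,3): star map gives 0.75736; window check 0.3 ≤ 0.75736 < 1.1 is true → IN Λ
[3] lift (7,5): star map gives 4.92893; window check 0.3 ≤ 4.92893 < 1.1 is false → out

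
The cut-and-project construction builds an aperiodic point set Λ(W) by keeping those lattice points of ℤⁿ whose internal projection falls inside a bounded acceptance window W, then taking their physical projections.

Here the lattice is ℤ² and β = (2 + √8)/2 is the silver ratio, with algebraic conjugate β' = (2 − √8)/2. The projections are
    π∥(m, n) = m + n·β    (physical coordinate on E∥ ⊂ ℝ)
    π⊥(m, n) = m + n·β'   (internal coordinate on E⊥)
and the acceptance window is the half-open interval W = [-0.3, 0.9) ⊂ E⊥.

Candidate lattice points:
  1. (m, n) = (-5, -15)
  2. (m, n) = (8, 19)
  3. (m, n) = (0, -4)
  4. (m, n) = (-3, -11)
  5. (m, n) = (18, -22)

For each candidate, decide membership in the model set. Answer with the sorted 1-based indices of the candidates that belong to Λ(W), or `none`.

Numerically β ≈ 2.4142 and β' = −1/β ≈ -0.4142.
candidate 1: (m,n)=(-5,-15) → π∥ = -5-15·β ≈ -41.2132, π⊥ = -5-15·β' ≈ 1.2132 ∉ [-0.3, 0.9) ⇒ out
candidate 2: (m,n)=(8,19) → π∥ = 8+19·β ≈ 53.8701, π⊥ = 8+19·β' ≈ 0.1299 ∈ [-0.3, 0.9) ⇒ IN Λ
candidate 3: (m,n)=(0,-4) → π∥ = 0-4·β ≈ -9.6569, π⊥ = 0-4·β' ≈ 1.6569 ∉ [-0.3, 0.9) ⇒ out
candidate 4: (m,n)=(-3,-11) → π∥ = -3-11·β ≈ -29.5563, π⊥ = -3-11·β' ≈ 1.5563 ∉ [-0.3, 0.9) ⇒ out
candidate 5: (m,n)=(18,-22) → π∥ = 18-22·β ≈ -35.1127, π⊥ = 18-22·β' ≈ 27.1127 ∉ [-0.3, 0.9) ⇒ out

2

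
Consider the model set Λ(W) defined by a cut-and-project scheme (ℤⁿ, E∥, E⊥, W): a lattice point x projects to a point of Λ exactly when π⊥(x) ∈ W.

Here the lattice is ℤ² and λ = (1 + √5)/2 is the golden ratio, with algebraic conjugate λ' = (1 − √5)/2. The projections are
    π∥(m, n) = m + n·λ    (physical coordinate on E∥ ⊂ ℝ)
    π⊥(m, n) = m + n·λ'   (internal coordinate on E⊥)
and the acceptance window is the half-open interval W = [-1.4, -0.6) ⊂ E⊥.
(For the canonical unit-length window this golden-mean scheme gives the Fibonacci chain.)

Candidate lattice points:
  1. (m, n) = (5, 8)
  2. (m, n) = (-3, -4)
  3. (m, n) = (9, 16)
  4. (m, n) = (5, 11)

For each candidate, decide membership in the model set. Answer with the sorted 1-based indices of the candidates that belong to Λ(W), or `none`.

Numerically λ ≈ 1.6180 and λ' = −1/λ ≈ -0.6180.
#1 (5,8): internal coord 5 + (8)·λ' = +0.0557; +0.0557 ∉ [-1.4, -0.6) → out
#2 (-3,-4): internal coord -3 + (-4)·λ' = -0.5279; -0.5279 ∉ [-1.4, -0.6) → out
#3 (9,16): internal coord 9 + (16)·λ' = -0.8885; -0.8885 ∈ [-1.4, -0.6) → IN Λ
#4 (5,11): internal coord 5 + (11)·λ' = -1.7984; -1.7984 ∉ [-1.4, -0.6) → out

3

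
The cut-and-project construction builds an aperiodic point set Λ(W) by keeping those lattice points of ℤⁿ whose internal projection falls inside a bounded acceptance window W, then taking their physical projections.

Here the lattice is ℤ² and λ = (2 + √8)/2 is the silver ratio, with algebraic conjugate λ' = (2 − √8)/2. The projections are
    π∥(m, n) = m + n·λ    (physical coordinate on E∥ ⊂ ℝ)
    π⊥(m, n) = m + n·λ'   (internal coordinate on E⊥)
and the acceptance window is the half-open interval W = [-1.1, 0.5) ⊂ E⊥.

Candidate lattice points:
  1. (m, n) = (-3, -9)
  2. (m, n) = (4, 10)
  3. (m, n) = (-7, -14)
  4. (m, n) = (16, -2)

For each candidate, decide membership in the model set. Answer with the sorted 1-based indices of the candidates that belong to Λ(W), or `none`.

2

Compute λ' = (2−√8)/2 = -0.4142, so π⊥(m,n) = m -0.4142·n.
#1 (-3,-9): internal coord -3 + (-9)·λ' = +0.7279; +0.7279 ∉ [-1.1, 0.5) → out
#2 (4,10): internal coord 4 + (10)·λ' = -0.1421; -0.1421 ∈ [-1.1, 0.5) → IN Λ
#3 (-7,-14): internal coord -7 + (-14)·λ' = -1.2010; -1.2010 ∉ [-1.1, 0.5) → out
#4 (16,-2): internal coord 16 + (-2)·λ' = +16.8284; +16.8284 ∉ [-1.1, 0.5) → out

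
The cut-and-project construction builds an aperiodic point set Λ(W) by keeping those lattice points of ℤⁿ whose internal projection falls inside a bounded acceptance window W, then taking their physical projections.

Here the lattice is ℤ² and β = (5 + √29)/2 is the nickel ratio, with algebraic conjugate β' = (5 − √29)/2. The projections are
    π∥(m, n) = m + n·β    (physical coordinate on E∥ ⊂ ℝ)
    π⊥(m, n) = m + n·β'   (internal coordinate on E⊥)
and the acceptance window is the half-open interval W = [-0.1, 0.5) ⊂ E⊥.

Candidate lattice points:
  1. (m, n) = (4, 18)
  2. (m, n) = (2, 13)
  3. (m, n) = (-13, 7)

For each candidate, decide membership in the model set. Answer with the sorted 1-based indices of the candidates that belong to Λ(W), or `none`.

none

β' = (5−√29)/2 ≈ -0.192582.
candidate 1: (m,n)=(4,18) → π∥ = 4+18·β ≈ 97.466483, π⊥ = 4+18·β' ≈ 0.533517 ∉ [-0.1, 0.5) ⇒ out
candidate 2: (m,n)=(2,13) → π∥ = 2+13·β ≈ 69.503571, π⊥ = 2+13·β' ≈ -0.503571 ∉ [-0.1, 0.5) ⇒ out
candidate 3: (m,n)=(-13,7) → π∥ = -13+7·β ≈ 23.348077, π⊥ = -13+7·β' ≈ -14.348077 ∉ [-0.1, 0.5) ⇒ out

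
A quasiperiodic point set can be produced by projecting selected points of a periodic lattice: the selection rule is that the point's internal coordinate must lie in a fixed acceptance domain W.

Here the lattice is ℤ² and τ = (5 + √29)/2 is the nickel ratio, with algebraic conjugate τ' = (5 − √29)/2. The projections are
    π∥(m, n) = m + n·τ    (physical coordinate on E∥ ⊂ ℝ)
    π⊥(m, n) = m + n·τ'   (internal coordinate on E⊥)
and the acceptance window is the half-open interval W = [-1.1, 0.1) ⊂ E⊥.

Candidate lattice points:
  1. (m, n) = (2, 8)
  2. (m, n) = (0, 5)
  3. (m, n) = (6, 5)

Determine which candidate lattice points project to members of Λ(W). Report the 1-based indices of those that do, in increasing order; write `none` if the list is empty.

Compute τ' = (5−√29)/2 = -0.192582, so π⊥(m,n) = m -0.192582·n.
[1] lift (2,8): star map gives 0.459341; window check -1.1 ≤ 0.459341 < 0.1 is false → out
[2] lift (0,5): star map gives -0.962912; window check -1.1 ≤ -0.962912 < 0.1 is true → IN Λ
[3] lift (6,5): star map gives 5.037088; window check -1.1 ≤ 5.037088 < 0.1 is false → out

2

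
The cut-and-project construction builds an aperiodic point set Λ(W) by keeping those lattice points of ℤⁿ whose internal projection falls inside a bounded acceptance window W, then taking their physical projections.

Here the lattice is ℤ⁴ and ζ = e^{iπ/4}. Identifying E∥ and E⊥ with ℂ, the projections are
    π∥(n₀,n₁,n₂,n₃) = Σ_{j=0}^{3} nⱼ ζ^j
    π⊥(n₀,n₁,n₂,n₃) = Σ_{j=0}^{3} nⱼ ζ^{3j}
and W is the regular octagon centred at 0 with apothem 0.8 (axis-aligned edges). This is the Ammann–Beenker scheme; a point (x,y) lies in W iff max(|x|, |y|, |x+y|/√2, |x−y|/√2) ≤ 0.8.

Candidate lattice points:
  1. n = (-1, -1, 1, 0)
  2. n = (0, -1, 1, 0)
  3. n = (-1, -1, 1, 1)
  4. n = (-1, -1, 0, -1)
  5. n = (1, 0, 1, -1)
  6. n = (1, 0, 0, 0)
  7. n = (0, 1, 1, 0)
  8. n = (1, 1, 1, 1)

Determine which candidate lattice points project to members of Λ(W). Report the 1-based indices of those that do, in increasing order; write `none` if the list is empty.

7

With ζ = e^{iπ/4} the internal vectors are ζ^0,ζ^3,ζ^6,ζ^9.
candidate 1: n = (-1, -1, 1, 0) → π⊥ ≈ (-0.2929, -1.7071); max(|x|,|y|,|x±y|/√2) = 1.7071 > 0.8 ⇒ ∉ W
candidate 2: n = (0, -1, 1, 0) → π⊥ ≈ (+0.7071, -1.7071); max(|x|,|y|,|x±y|/√2) = 1.7071 > 0.8 ⇒ ∉ W
candidate 3: n = (-1, -1, 1, 1) → π⊥ ≈ (+0.4142, -1.0000); max(|x|,|y|,|x±y|/√2) = 1.0000 > 0.8 ⇒ ∉ W
candidate 4: n = (-1, -1, 0, -1) → π⊥ ≈ (-1.0000, -1.4142); max(|x|,|y|,|x±y|/√2) = 1.7071 > 0.8 ⇒ ∉ W
candidate 5: n = (1, 0, 1, -1) → π⊥ ≈ (+0.2929, -1.7071); max(|x|,|y|,|x±y|/√2) = 1.7071 > 0.8 ⇒ ∉ W
candidate 6: n = (1, 0, 0, 0) → π⊥ ≈ (+1.0000, +0.0000); max(|x|,|y|,|x±y|/√2) = 1.0000 > 0.8 ⇒ ∉ W
candidate 7: n = (0, 1, 1, 0) → π⊥ ≈ (-0.7071, -0.2929); max(|x|,|y|,|x±y|/√2) = 0.7071 ≤ 0.8 ⇒ ∈ W
candidate 8: n = (1, 1, 1, 1) → π⊥ ≈ (+1.0000, +0.4142); max(|x|,|y|,|x±y|/√2) = 1.0000 > 0.8 ⇒ ∉ W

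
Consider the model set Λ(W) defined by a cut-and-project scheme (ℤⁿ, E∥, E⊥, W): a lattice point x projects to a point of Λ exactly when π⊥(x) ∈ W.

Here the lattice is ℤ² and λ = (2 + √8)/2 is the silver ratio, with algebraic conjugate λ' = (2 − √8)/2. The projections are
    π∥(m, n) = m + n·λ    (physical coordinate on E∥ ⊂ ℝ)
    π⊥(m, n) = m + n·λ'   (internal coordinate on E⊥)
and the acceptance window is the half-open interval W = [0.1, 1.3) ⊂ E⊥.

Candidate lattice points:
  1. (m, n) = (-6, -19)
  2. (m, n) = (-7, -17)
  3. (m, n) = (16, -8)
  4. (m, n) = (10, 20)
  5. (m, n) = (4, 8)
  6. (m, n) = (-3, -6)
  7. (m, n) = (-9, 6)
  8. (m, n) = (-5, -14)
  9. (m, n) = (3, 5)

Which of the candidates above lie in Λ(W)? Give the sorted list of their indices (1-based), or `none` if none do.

5, 8, 9

λ' = (2−√8)/2 ≈ -0.4142.
[1] lift (-6,-19): star map gives 1.8701; window check 0.1 ≤ 1.8701 < 1.3 is false → out
[2] lift (-7,-17): star map gives 0.0416; window check 0.1 ≤ 0.0416 < 1.3 is false → out
[3] lift (16,-8): star map gives 19.3137; window check 0.1 ≤ 19.3137 < 1.3 is false → out
[4] lift (10,20): star map gives 1.7157; window check 0.1 ≤ 1.7157 < 1.3 is false → out
[5] lift (4,8): star map gives 0.6863; window check 0.1 ≤ 0.6863 < 1.3 is true → IN Λ
[6] lift (-3,-6): star map gives -0.5147; window check 0.1 ≤ -0.5147 < 1.3 is false → out
[7] lift (-9,6): star map gives -11.4853; window check 0.1 ≤ -11.4853 < 1.3 is false → out
[8] lift (-5,-14): star map gives 0.7990; window check 0.1 ≤ 0.7990 < 1.3 is true → IN Λ
[9] lift (3,5): star map gives 0.9289; window check 0.1 ≤ 0.9289 < 1.3 is true → IN Λ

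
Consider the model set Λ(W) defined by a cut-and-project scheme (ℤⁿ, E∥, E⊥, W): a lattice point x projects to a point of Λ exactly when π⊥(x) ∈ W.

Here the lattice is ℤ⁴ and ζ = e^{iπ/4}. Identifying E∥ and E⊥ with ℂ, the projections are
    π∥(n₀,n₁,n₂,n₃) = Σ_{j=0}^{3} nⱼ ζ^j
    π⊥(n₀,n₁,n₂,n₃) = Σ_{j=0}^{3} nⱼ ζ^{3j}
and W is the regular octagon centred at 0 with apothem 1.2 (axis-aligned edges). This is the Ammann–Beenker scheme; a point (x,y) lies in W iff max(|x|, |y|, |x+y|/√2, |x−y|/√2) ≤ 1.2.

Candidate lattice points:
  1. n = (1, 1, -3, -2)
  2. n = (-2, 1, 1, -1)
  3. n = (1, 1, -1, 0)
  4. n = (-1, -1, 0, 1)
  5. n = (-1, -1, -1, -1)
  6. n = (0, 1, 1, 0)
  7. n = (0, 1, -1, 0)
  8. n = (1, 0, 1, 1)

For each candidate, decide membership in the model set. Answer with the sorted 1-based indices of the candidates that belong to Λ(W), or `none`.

4, 5, 6

With ζ = e^{iπ/4} the internal vectors are ζ^0,ζ^3,ζ^6,ζ^9.
#1 (1, 1, -3, -2): internal (-1.12132, 2.29289); octagon support 2.41421 vs apothem 1.2 → ∉ W
#2 (-2, 1, 1, -1): internal (-3.41421, -1.00000); octagon support 3.41421 vs apothem 1.2 → ∉ W
#3 (1, 1, -1, 0): internal (0.29289, 1.70711); octagon support 1.70711 vs apothem 1.2 → ∉ W
#4 (-1, -1, 0, 1): internal (0.41421, 0.00000); octagon support 0.41421 vs apothem 1.2 → ∈ W
#5 (-1, -1, -1, -1): internal (-1.00000, -0.41421); octagon support 1.00000 vs apothem 1.2 → ∈ W
#6 (0, 1, 1, 0): internal (-0.70711, -0.29289); octagon support 0.70711 vs apothem 1.2 → ∈ W
#7 (0, 1, -1, 0): internal (-0.70711, 1.70711); octagon support 1.70711 vs apothem 1.2 → ∉ W
#8 (1, 0, 1, 1): internal (1.70711, -0.29289); octagon support 1.70711 vs apothem 1.2 → ∉ W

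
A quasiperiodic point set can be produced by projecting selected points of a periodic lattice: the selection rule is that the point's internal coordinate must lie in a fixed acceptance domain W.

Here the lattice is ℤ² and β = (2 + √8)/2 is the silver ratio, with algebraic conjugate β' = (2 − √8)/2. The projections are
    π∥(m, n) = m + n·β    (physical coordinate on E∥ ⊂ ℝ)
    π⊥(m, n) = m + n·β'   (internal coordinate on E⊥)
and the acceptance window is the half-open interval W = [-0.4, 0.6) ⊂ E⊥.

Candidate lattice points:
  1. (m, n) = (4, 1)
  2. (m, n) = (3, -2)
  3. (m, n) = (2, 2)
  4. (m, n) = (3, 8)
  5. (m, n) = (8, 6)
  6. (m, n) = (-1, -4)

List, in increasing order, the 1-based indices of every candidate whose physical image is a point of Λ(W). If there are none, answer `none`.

4

β' = (2−√8)/2 ≈ -0.41421.
candidate 1: (m,n)=(4,1) → π∥ = 4+1·β ≈ 6.41421, π⊥ = 4+1·β' ≈ 3.58579 ∉ [-0.4, 0.6) ⇒ out
candidate 2: (m,n)=(3,-2) → π∥ = 3-2·β ≈ -1.82843, π⊥ = 3-2·β' ≈ 3.82843 ∉ [-0.4, 0.6) ⇒ out
candidate 3: (m,n)=(2,2) → π∥ = 2+2·β ≈ 6.82843, π⊥ = 2+2·β' ≈ 1.17157 ∉ [-0.4, 0.6) ⇒ out
candidate 4: (m,n)=(3,8) → π∥ = 3+8·β ≈ 22.31371, π⊥ = 3+8·β' ≈ -0.31371 ∈ [-0.4, 0.6) ⇒ IN Λ
candidate 5: (m,n)=(8,6) → π∥ = 8+6·β ≈ 22.48528, π⊥ = 8+6·β' ≈ 5.51472 ∉ [-0.4, 0.6) ⇒ out
candidate 6: (m,n)=(-1,-4) → π∥ = -1-4·β ≈ -10.65685, π⊥ = -1-4·β' ≈ 0.65685 ∉ [-0.4, 0.6) ⇒ out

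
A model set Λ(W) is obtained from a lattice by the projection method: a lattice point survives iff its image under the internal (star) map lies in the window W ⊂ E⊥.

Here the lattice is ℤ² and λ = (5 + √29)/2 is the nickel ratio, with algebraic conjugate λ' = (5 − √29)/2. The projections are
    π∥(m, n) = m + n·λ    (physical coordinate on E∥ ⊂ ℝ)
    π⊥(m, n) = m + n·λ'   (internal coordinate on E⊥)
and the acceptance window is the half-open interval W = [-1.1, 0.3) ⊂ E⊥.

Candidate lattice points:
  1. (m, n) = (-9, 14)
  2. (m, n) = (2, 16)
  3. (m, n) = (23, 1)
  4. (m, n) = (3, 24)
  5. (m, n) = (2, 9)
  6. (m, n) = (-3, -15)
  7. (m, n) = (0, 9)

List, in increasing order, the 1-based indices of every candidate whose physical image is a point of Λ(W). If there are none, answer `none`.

2, 5, 6

Compute λ' = (5−√29)/2 = -0.192582, so π⊥(m,n) = m -0.192582·n.
#1 (-9,14): internal coord -9 + (14)·λ' = -11.696154; -11.696154 ∉ [-1.1, 0.3) → out
#2 (2,16): internal coord 2 + (16)·λ' = -1.081318; -1.081318 ∈ [-1.1, 0.3) → IN Λ
#3 (23,1): internal coord 23 + (1)·λ' = +22.807418; +22.807418 ∉ [-1.1, 0.3) → out
#4 (3,24): internal coord 3 + (24)·λ' = -1.621978; -1.621978 ∉ [-1.1, 0.3) → out
#5 (2,9): internal coord 2 + (9)·λ' = +0.266758; +0.266758 ∈ [-1.1, 0.3) → IN Λ
#6 (-3,-15): internal coord -3 + (-15)·λ' = -0.111264; -0.111264 ∈ [-1.1, 0.3) → IN Λ
#7 (0,9): internal coord 0 + (9)·λ' = -1.733242; -1.733242 ∉ [-1.1, 0.3) → out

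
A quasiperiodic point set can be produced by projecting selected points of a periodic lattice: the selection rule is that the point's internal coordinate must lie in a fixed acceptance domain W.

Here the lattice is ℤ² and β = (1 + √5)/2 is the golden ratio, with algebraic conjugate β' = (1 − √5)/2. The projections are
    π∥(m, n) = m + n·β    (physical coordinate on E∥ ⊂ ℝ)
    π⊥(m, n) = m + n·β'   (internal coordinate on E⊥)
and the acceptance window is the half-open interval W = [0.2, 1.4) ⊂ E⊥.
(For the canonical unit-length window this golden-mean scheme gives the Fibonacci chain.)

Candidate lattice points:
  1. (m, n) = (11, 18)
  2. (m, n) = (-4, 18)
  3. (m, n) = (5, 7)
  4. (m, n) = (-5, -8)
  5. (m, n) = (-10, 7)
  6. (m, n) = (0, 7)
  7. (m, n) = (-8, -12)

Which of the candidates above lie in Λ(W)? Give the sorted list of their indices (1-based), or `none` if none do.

3

β' = (1−√5)/2 ≈ -0.6180.
#1 (11,18): internal coord 11 + (18)·β' = -0.1246; -0.1246 ∉ [0.2, 1.4) → out
#2 (-4,18): internal coord -4 + (18)·β' = -15.1246; -15.1246 ∉ [0.2, 1.4) → out
#3 (5,7): internal coord 5 + (7)·β' = +0.6738; +0.6738 ∈ [0.2, 1.4) → IN Λ
#4 (-5,-8): internal coord -5 + (-8)·β' = -0.0557; -0.0557 ∉ [0.2, 1.4) → out
#5 (-10,7): internal coord -10 + (7)·β' = -14.3262; -14.3262 ∉ [0.2, 1.4) → out
#6 (0,7): internal coord 0 + (7)·β' = -4.3262; -4.3262 ∉ [0.2, 1.4) → out
#7 (-8,-12): internal coord -8 + (-12)·β' = -0.5836; -0.5836 ∉ [0.2, 1.4) → out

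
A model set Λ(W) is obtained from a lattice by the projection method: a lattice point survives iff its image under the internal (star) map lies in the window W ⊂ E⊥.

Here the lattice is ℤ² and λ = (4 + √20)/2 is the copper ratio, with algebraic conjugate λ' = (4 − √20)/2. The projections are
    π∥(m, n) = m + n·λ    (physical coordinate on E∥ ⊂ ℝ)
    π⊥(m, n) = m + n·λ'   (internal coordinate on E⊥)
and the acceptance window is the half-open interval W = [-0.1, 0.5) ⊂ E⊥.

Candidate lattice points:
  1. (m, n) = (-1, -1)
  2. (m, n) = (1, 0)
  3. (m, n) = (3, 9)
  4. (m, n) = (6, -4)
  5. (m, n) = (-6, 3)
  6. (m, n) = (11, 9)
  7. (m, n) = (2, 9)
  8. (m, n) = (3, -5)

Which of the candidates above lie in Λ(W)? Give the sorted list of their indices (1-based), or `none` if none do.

Compute λ' = (4−√20)/2 = -0.236068, so π⊥(m,n) = m -0.236068·n.
candidate 1: (m,n)=(-1,-1) → π∥ = -1-1·λ ≈ -5.236068, π⊥ = -1-1·λ' ≈ -0.763932 ∉ [-0.1, 0.5) ⇒ out
candidate 2: (m,n)=(1,0) → π∥ = 1+0·λ ≈ 1.000000, π⊥ = 1+0·λ' ≈ 1.000000 ∉ [-0.1, 0.5) ⇒ out
candidate 3: (m,n)=(3,9) → π∥ = 3+9·λ ≈ 41.124612, π⊥ = 3+9·λ' ≈ 0.875388 ∉ [-0.1, 0.5) ⇒ out
candidate 4: (m,n)=(6,-4) → π∥ = 6-4·λ ≈ -10.944272, π⊥ = 6-4·λ' ≈ 6.944272 ∉ [-0.1, 0.5) ⇒ out
candidate 5: (m,n)=(-6,3) → π∥ = -6+3·λ ≈ 6.708204, π⊥ = -6+3·λ' ≈ -6.708204 ∉ [-0.1, 0.5) ⇒ out
candidate 6: (m,n)=(11,9) → π∥ = 11+9·λ ≈ 49.124612, π⊥ = 11+9·λ' ≈ 8.875388 ∉ [-0.1, 0.5) ⇒ out
candidate 7: (m,n)=(2,9) → π∥ = 2+9·λ ≈ 40.124612, π⊥ = 2+9·λ' ≈ -0.124612 ∉ [-0.1, 0.5) ⇒ out
candidate 8: (m,n)=(3,-5) → π∥ = 3-5·λ ≈ -18.180340, π⊥ = 3-5·λ' ≈ 4.180340 ∉ [-0.1, 0.5) ⇒ out

none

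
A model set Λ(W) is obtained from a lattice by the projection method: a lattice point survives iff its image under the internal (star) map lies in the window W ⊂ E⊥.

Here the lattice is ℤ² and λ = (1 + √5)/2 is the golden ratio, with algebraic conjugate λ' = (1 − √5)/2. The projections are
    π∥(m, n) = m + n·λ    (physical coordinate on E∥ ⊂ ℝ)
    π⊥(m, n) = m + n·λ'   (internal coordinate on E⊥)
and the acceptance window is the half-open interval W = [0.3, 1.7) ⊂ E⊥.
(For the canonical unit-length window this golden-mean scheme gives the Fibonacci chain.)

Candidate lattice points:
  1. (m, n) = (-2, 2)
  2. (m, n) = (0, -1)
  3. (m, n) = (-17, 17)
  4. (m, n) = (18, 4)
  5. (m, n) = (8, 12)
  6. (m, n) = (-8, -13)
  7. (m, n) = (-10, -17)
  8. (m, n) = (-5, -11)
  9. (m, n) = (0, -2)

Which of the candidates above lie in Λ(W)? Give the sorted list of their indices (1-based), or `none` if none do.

2, 5, 7, 9

Compute λ' = (1−√5)/2 = -0.61803, so π⊥(m,n) = m -0.61803·n.
#1 (-2,2): internal coord -2 + (2)·λ' = -3.23607; -3.23607 ∉ [0.3, 1.7) → out
#2 (0,-1): internal coord 0 + (-1)·λ' = +0.61803; +0.61803 ∈ [0.3, 1.7) → IN Λ
#3 (-17,17): internal coord -17 + (17)·λ' = -27.50658; -27.50658 ∉ [0.3, 1.7) → out
#4 (18,4): internal coord 18 + (4)·λ' = +15.52786; +15.52786 ∉ [0.3, 1.7) → out
#5 (8,12): internal coord 8 + (12)·λ' = +0.58359; +0.58359 ∈ [0.3, 1.7) → IN Λ
#6 (-8,-13): internal coord -8 + (-13)·λ' = +0.03444; +0.03444 ∉ [0.3, 1.7) → out
#7 (-10,-17): internal coord -10 + (-17)·λ' = +0.50658; +0.50658 ∈ [0.3, 1.7) → IN Λ
#8 (-5,-11): internal coord -5 + (-11)·λ' = +1.79837; +1.79837 ∉ [0.3, 1.7) → out
#9 (0,-2): internal coord 0 + (-2)·λ' = +1.23607; +1.23607 ∈ [0.3, 1.7) → IN Λ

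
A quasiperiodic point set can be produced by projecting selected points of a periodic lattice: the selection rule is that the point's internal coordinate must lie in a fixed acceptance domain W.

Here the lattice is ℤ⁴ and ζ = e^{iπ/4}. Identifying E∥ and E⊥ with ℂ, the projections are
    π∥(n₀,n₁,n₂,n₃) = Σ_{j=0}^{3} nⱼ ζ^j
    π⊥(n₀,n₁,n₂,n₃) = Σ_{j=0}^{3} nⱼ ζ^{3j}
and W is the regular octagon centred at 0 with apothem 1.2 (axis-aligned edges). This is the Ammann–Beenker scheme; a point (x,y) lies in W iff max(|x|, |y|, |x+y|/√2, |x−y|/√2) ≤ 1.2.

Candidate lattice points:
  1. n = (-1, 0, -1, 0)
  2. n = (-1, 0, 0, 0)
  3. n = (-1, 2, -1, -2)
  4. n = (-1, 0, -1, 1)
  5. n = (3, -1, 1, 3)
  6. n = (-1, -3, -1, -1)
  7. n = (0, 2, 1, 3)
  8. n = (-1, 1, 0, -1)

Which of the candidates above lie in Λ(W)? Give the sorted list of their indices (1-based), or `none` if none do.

Internal map: ζ^{3j} for j=0..3 gives (1,0), (−√2/2,√2/2), (0,−1), (√2/2,√2/2).
#1 (-1, 0, -1, 0): internal (-1.0000, 1.0000); octagon support 1.4142 vs apothem 1.2 → ∉ W
#2 (-1, 0, 0, 0): internal (-1.0000, 0.0000); octagon support 1.0000 vs apothem 1.2 → ∈ W
#3 (-1, 2, -1, -2): internal (-3.8284, 1.0000); octagon support 3.8284 vs apothem 1.2 → ∉ W
#4 (-1, 0, -1, 1): internal (-0.2929, 1.7071); octagon support 1.7071 vs apothem 1.2 → ∉ W
#5 (3, -1, 1, 3): internal (5.8284, 0.4142); octagon support 5.8284 vs apothem 1.2 → ∉ W
#6 (-1, -3, -1, -1): internal (0.4142, -1.8284); octagon support 1.8284 vs apothem 1.2 → ∉ W
#7 (0, 2, 1, 3): internal (0.7071, 2.5355); octagon support 2.5355 vs apothem 1.2 → ∉ W
#8 (-1, 1, 0, -1): internal (-2.4142, 0.0000); octagon support 2.4142 vs apothem 1.2 → ∉ W

2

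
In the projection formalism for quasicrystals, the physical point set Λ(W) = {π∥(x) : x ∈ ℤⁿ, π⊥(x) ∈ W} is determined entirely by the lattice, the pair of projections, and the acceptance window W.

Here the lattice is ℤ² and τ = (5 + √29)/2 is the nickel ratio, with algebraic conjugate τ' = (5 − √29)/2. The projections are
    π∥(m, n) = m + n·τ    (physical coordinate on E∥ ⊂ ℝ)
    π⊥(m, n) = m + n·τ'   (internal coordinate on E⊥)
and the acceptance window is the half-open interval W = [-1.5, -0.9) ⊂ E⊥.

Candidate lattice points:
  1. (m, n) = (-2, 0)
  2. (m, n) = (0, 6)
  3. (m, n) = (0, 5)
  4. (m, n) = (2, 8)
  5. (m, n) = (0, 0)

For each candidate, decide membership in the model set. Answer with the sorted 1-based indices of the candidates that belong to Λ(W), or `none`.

Numerically τ ≈ 5.192582 and τ' = −1/τ ≈ -0.192582.
#1 (-2,0): internal coord -2 + (0)·τ' = -2.000000; -2.000000 ∉ [-1.5, -0.9) → out
#2 (0,6): internal coord 0 + (6)·τ' = -1.155494; -1.155494 ∈ [-1.5, -0.9) → IN Λ
#3 (0,5): internal coord 0 + (5)·τ' = -0.962912; -0.962912 ∈ [-1.5, -0.9) → IN Λ
#4 (2,8): internal coord 2 + (8)·τ' = +0.459341; +0.459341 ∉ [-1.5, -0.9) → out
#5 (0,0): internal coord 0 + (0)·τ' = +0.000000; +0.000000 ∉ [-1.5, -0.9) → out

2, 3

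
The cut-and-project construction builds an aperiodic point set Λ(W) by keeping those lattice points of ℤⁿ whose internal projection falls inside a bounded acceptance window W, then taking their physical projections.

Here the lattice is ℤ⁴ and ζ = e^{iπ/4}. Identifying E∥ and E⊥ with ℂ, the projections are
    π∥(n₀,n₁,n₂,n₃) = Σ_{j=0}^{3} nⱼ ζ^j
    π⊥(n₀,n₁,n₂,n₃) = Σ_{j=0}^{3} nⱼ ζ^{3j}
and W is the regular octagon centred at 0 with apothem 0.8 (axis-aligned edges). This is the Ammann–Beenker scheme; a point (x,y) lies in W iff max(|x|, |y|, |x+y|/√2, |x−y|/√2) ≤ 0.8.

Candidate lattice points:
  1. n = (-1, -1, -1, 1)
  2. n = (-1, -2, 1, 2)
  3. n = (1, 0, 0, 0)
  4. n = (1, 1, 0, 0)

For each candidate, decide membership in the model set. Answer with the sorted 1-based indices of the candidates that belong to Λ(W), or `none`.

π⊥(n) = n₀ + n₁ζ³ + n₂ζ⁶ + n₃ζ⁹ where ζ = e^{iπ/4}.
#1 (-1, -1, -1, 1): internal (0.4142, 1.0000); octagon support 1.0000 vs apothem 0.8 → ∉ W
#2 (-1, -2, 1, 2): internal (1.8284, -1.0000); octagon support 2.0000 vs apothem 0.8 → ∉ W
#3 (1, 0, 0, 0): internal (1.0000, 0.0000); octagon support 1.0000 vs apothem 0.8 → ∉ W
#4 (1, 1, 0, 0): internal (0.2929, 0.7071); octagon support 0.7071 vs apothem 0.8 → ∈ W

4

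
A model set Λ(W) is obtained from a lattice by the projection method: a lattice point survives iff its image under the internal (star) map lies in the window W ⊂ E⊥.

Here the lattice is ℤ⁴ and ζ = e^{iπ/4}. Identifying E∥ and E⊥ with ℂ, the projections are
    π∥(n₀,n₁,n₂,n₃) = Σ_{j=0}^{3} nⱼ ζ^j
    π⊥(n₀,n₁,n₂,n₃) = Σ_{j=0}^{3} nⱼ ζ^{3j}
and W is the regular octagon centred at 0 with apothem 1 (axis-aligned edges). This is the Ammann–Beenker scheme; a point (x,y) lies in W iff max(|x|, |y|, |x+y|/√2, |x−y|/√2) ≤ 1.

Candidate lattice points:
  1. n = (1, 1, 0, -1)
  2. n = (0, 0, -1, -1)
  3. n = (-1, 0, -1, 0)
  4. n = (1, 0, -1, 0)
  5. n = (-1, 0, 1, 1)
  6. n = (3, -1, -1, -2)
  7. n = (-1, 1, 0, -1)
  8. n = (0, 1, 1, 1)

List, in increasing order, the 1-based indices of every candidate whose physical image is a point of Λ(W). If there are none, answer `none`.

1, 2, 5, 8

π⊥(n) = n₀ + n₁ζ³ + n₂ζ⁶ + n₃ζ⁹ where ζ = e^{iπ/4}.
candidate 1: n = (1, 1, 0, -1) → π⊥ ≈ (-0.4142, +0.0000); max(|x|,|y|,|x±y|/√2) = 0.4142 ≤ 1 ⇒ ∈ W
candidate 2: n = (0, 0, -1, -1) → π⊥ ≈ (-0.7071, +0.2929); max(|x|,|y|,|x±y|/√2) = 0.7071 ≤ 1 ⇒ ∈ W
candidate 3: n = (-1, 0, -1, 0) → π⊥ ≈ (-1.0000, +1.0000); max(|x|,|y|,|x±y|/√2) = 1.4142 > 1 ⇒ ∉ W
candidate 4: n = (1, 0, -1, 0) → π⊥ ≈ (+1.0000, +1.0000); max(|x|,|y|,|x±y|/√2) = 1.4142 > 1 ⇒ ∉ W
candidate 5: n = (-1, 0, 1, 1) → π⊥ ≈ (-0.2929, -0.2929); max(|x|,|y|,|x±y|/√2) = 0.4142 ≤ 1 ⇒ ∈ W
candidate 6: n = (3, -1, -1, -2) → π⊥ ≈ (+2.2929, -1.1213); max(|x|,|y|,|x±y|/√2) = 2.4142 > 1 ⇒ ∉ W
candidate 7: n = (-1, 1, 0, -1) → π⊥ ≈ (-2.4142, +0.0000); max(|x|,|y|,|x±y|/√2) = 2.4142 > 1 ⇒ ∉ W
candidate 8: n = (0, 1, 1, 1) → π⊥ ≈ (+0.0000, +0.4142); max(|x|,|y|,|x±y|/√2) = 0.4142 ≤ 1 ⇒ ∈ W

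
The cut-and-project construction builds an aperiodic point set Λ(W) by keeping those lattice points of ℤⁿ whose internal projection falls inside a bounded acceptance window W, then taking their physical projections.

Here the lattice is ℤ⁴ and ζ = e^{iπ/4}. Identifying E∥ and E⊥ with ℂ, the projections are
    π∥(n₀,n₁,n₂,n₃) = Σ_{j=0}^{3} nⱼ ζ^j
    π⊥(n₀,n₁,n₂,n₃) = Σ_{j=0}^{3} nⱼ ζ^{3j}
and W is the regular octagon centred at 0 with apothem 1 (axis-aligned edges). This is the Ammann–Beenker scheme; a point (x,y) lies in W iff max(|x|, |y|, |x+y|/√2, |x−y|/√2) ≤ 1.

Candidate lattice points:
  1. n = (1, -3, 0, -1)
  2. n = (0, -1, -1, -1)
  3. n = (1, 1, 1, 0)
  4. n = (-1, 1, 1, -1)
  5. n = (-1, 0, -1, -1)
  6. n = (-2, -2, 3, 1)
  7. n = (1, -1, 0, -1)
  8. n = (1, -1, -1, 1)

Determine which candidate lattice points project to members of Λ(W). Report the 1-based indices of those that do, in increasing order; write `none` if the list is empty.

2, 3

π⊥(n) = n₀ + n₁ζ³ + n₂ζ⁶ + n₃ζ⁹ where ζ = e^{iπ/4}.
candidate 1: n = (1, -3, 0, -1) → π⊥ ≈ (+2.4142, -2.8284); max(|x|,|y|,|x±y|/√2) = 3.7071 > 1 ⇒ ∉ W
candidate 2: n = (0, -1, -1, -1) → π⊥ ≈ (+0.0000, -0.4142); max(|x|,|y|,|x±y|/√2) = 0.4142 ≤ 1 ⇒ ∈ W
candidate 3: n = (1, 1, 1, 0) → π⊥ ≈ (+0.2929, -0.2929); max(|x|,|y|,|x±y|/√2) = 0.4142 ≤ 1 ⇒ ∈ W
candidate 4: n = (-1, 1, 1, -1) → π⊥ ≈ (-2.4142, -1.0000); max(|x|,|y|,|x±y|/√2) = 2.4142 > 1 ⇒ ∉ W
candidate 5: n = (-1, 0, -1, -1) → π⊥ ≈ (-1.7071, +0.2929); max(|x|,|y|,|x±y|/√2) = 1.7071 > 1 ⇒ ∉ W
candidate 6: n = (-2, -2, 3, 1) → π⊥ ≈ (+0.1213, -3.7071); max(|x|,|y|,|x±y|/√2) = 3.7071 > 1 ⇒ ∉ W
candidate 7: n = (1, -1, 0, -1) → π⊥ ≈ (+1.0000, -1.4142); max(|x|,|y|,|x±y|/√2) = 1.7071 > 1 ⇒ ∉ W
candidate 8: n = (1, -1, -1, 1) → π⊥ ≈ (+2.4142, +1.0000); max(|x|,|y|,|x±y|/√2) = 2.4142 > 1 ⇒ ∉ W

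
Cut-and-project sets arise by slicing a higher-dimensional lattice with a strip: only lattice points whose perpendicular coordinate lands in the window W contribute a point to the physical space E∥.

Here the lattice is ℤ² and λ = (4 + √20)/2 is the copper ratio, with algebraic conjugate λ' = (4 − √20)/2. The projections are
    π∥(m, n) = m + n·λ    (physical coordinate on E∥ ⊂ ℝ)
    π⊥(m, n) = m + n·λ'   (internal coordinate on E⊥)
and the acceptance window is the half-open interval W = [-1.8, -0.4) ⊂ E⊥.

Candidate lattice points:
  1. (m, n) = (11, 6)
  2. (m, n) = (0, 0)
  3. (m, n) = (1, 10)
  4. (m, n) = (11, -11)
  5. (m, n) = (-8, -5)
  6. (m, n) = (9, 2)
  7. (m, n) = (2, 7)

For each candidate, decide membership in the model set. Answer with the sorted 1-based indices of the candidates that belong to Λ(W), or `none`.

Numerically λ ≈ 4.2361 and λ' = −1/λ ≈ -0.2361.
#1 (11,6): internal coord 11 + (6)·λ' = +9.5836; +9.5836 ∉ [-1.8, -0.4) → out
#2 (0,0): internal coord 0 + (0)·λ' = +0.0000; +0.0000 ∉ [-1.8, -0.4) → out
#3 (1,10): internal coord 1 + (10)·λ' = -1.3607; -1.3607 ∈ [-1.8, -0.4) → IN Λ
#4 (11,-11): internal coord 11 + (-11)·λ' = +13.5967; +13.5967 ∉ [-1.8, -0.4) → out
#5 (-8,-5): internal coord -8 + (-5)·λ' = -6.8197; -6.8197 ∉ [-1.8, -0.4) → out
#6 (9,2): internal coord 9 + (2)·λ' = +8.5279; +8.5279 ∉ [-1.8, -0.4) → out
#7 (2,7): internal coord 2 + (7)·λ' = +0.3475; +0.3475 ∉ [-1.8, -0.4) → out

3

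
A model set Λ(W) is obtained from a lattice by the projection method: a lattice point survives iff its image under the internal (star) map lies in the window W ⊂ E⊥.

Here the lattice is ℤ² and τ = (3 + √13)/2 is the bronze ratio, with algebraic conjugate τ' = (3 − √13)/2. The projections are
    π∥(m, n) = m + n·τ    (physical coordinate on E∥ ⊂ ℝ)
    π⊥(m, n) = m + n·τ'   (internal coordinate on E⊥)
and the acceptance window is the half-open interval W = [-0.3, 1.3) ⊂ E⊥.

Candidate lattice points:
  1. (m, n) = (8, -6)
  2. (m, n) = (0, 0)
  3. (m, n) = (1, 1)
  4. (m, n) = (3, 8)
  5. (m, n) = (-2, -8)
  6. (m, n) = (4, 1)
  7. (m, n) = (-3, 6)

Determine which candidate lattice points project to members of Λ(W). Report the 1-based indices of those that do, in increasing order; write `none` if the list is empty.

2, 3, 4, 5

Numerically τ ≈ 3.30278 and τ' = −1/τ ≈ -0.30278.
candidate 1: (m,n)=(8,-6) → π∥ = 8-6·τ ≈ -11.81665, π⊥ = 8-6·τ' ≈ 9.81665 ∉ [-0.3, 1.3) ⇒ out
candidate 2: (m,n)=(0,0) → π∥ = 0+0·τ ≈ 0.00000, π⊥ = 0+0·τ' ≈ 0.00000 ∈ [-0.3, 1.3) ⇒ IN Λ
candidate 3: (m,n)=(1,1) → π∥ = 1+1·τ ≈ 4.30278, π⊥ = 1+1·τ' ≈ 0.69722 ∈ [-0.3, 1.3) ⇒ IN Λ
candidate 4: (m,n)=(3,8) → π∥ = 3+8·τ ≈ 29.42221, π⊥ = 3+8·τ' ≈ 0.57779 ∈ [-0.3, 1.3) ⇒ IN Λ
candidate 5: (m,n)=(-2,-8) → π∥ = -2-8·τ ≈ -28.42221, π⊥ = -2-8·τ' ≈ 0.42221 ∈ [-0.3, 1.3) ⇒ IN Λ
candidate 6: (m,n)=(4,1) → π∥ = 4+1·τ ≈ 7.30278, π⊥ = 4+1·τ' ≈ 3.69722 ∉ [-0.3, 1.3) ⇒ out
candidate 7: (m,n)=(-3,6) → π∥ = -3+6·τ ≈ 16.81665, π⊥ = -3+6·τ' ≈ -4.81665 ∉ [-0.3, 1.3) ⇒ out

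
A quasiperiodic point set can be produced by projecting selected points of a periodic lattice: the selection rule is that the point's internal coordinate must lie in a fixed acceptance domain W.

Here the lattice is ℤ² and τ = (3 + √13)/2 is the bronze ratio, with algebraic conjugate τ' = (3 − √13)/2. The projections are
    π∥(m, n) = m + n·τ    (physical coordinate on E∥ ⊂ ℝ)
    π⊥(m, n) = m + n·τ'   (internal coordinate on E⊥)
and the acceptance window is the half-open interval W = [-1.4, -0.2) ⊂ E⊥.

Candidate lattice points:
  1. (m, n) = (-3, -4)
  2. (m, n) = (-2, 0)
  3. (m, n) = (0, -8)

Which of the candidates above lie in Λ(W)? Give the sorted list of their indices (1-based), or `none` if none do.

none

τ' = (3−√13)/2 ≈ -0.30278.
candidate 1: (m,n)=(-3,-4) → π∥ = -3-4·τ ≈ -16.21110, π⊥ = -3-4·τ' ≈ -1.78890 ∉ [-1.4, -0.2) ⇒ out
candidate 2: (m,n)=(-2,0) → π∥ = -2+0·τ ≈ -2.00000, π⊥ = -2+0·τ' ≈ -2.00000 ∉ [-1.4, -0.2) ⇒ out
candidate 3: (m,n)=(0,-8) → π∥ = 0-8·τ ≈ -26.42221, π⊥ = 0-8·τ' ≈ 2.42221 ∉ [-1.4, -0.2) ⇒ out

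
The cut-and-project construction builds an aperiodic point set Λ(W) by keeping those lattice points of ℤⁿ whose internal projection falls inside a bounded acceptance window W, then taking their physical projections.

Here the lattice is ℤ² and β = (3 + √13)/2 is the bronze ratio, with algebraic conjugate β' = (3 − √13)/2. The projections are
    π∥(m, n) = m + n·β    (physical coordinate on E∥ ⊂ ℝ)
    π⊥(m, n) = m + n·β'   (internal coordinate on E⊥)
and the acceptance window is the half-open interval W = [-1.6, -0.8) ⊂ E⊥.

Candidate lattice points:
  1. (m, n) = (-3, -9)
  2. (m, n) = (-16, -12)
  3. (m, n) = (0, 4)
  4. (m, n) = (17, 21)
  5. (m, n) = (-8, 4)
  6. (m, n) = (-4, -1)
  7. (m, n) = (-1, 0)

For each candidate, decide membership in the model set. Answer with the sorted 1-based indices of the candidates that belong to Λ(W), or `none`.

Compute β' = (3−√13)/2 = -0.302776, so π⊥(m,n) = m -0.302776·n.
#1 (-3,-9): internal coord -3 + (-9)·β' = -0.275019; -0.275019 ∉ [-1.6, -0.8) → out
#2 (-16,-12): internal coord -16 + (-12)·β' = -12.366692; -12.366692 ∉ [-1.6, -0.8) → out
#3 (0,4): internal coord 0 + (4)·β' = -1.211103; -1.211103 ∈ [-1.6, -0.8) → IN Λ
#4 (17,21): internal coord 17 + (21)·β' = +10.641712; +10.641712 ∉ [-1.6, -0.8) → out
#5 (-8,4): internal coord -8 + (4)·β' = -9.211103; -9.211103 ∉ [-1.6, -0.8) → out
#6 (-4,-1): internal coord -4 + (-1)·β' = -3.697224; -3.697224 ∉ [-1.6, -0.8) → out
#7 (-1,0): internal coord -1 + (0)·β' = -1.000000; -1.000000 ∈ [-1.6, -0.8) → IN Λ

3, 7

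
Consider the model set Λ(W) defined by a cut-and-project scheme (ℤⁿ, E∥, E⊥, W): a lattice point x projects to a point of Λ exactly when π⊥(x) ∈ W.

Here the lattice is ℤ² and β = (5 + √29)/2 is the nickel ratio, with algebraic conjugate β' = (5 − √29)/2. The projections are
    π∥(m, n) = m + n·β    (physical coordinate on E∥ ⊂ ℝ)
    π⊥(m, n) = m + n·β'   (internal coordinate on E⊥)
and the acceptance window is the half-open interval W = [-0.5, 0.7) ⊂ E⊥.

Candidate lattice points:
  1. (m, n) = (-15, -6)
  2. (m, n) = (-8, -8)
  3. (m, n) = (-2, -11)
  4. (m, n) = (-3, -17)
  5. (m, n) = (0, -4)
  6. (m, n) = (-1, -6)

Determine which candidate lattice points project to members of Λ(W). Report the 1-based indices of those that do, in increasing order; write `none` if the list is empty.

Numerically β ≈ 5.1926 and β' = −1/β ≈ -0.1926.
#1 (-15,-6): internal coord -15 + (-6)·β' = -13.8445; -13.8445 ∉ [-0.5, 0.7) → out
#2 (-8,-8): internal coord -8 + (-8)·β' = -6.4593; -6.4593 ∉ [-0.5, 0.7) → out
#3 (-2,-11): internal coord -2 + (-11)·β' = +0.1184; +0.1184 ∈ [-0.5, 0.7) → IN Λ
#4 (-3,-17): internal coord -3 + (-17)·β' = +0.2739; +0.2739 ∈ [-0.5, 0.7) → IN Λ
#5 (0,-4): internal coord 0 + (-4)·β' = +0.7703; +0.7703 ∉ [-0.5, 0.7) → out
#6 (-1,-6): internal coord -1 + (-6)·β' = +0.1555; +0.1555 ∈ [-0.5, 0.7) → IN Λ

3, 4, 6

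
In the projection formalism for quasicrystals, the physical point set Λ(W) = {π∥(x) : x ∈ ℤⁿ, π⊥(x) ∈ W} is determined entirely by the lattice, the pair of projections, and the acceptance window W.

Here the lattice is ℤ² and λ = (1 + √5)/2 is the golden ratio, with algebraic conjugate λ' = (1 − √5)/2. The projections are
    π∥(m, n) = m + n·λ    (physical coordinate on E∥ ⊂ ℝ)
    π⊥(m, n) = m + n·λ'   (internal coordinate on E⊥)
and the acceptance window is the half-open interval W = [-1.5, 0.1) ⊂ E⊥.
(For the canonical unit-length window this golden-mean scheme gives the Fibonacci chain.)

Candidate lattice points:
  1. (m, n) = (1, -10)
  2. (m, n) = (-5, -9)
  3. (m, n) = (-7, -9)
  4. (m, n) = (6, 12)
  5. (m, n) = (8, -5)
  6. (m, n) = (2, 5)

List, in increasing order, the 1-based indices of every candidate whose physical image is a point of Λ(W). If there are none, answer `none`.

Numerically λ ≈ 1.61803 and λ' = −1/λ ≈ -0.61803.
[1] lift (1,-10): star map gives 7.18034; window check -1.5 ≤ 7.18034 < 0.1 is false → out
[2] lift (-5,-9): star map gives 0.56231; window check -1.5 ≤ 0.56231 < 0.1 is false → out
[3] lift (-7,-9): star map gives -1.43769; window check -1.5 ≤ -1.43769 < 0.1 is true → IN Λ
[4] lift (6,12): star map gives -1.41641; window check -1.5 ≤ -1.41641 < 0.1 is true → IN Λ
[5] lift (8,-5): star map gives 11.09017; window check -1.5 ≤ 11.09017 < 0.1 is false → out
[6] lift (2,5): star map gives -1.09017; window check -1.5 ≤ -1.09017 < 0.1 is true → IN Λ

3, 4, 6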